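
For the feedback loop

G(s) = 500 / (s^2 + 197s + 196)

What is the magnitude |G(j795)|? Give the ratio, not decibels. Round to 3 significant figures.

0.000768

Substitute s = j795:
Numerator: 500 = 500 + j0
Denominator: (j795)^2 + 197(j795) + 196 = -631829 + j156615
|N| = √(500² + 0²) ≈ 500, ∠N ≈ 0.00°
|D| = √(631829² + 156615²) ≈ 6.5095e+05, ∠D ≈ 166.08°
|G| = 500 / 6.5095e+05 ≈ 0.00076811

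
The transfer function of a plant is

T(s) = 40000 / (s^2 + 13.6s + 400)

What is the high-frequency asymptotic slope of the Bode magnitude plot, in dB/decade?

-40 dB/decade

Each pole contributes −20 dB/decade at high frequency; each zero contributes +20 dB/decade.
Net: 0 zero(s) − 2 pole(s) → -40 dB/decade.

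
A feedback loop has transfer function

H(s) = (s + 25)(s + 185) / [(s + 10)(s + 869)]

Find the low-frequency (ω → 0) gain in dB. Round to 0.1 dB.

H(0) = 1·25·185 / (10·869) ≈ 0.53222
20 log₁₀(0.53222) ≈ -5.48 dB

-5.5 dB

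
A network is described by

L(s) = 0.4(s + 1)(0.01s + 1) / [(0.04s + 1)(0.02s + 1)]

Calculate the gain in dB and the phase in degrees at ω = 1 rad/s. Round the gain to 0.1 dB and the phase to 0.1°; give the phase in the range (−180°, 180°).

-5.0 dB, 42.1°

At ω = 1 rad/s:
zero (1 + j1·1) = 1 + j1 → |·| ≈ 1.4142, ∠ ≈ 45.00°
zero (1 + j1·0.01) = 1 + j0.01 → |·| ≈ 1, ∠ ≈ 0.57°
pole (1 + j1·0.04) = 1 + j0.04 → |·| ≈ 1.0008, ∠ ≈ 2.29°
pole (1 + j1·0.02) = 1 + j0.02 → |·| ≈ 1.0002, ∠ ≈ 1.15°
|L| = 0.4 · 1.4142 · 1 / (1.0008 · 1.0002) ≈ 0.56511
Gain = 20 log₁₀(0.56511) ≈ -4.96 dB
∠L = (45.00° + 0.57°) − (2.29° + 1.15°) = 42.13°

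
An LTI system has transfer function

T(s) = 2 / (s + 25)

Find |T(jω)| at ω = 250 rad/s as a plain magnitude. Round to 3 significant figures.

At s = jω = j250:
pole (s+25): 25 + j250 → |·| = √(25²+250²) = √63125 ≈ 251.25, ∠ = arctan(250/25) ≈ 84.29°
|T| = 2 / 251.25 ≈ 0.0079602

0.00796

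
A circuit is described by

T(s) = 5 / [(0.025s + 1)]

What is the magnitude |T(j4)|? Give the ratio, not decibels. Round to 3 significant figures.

4.98

At ω = 4 rad/s:
pole (1 + j4·0.025) = 1 + j0.1 → |·| ≈ 1.005, ∠ ≈ 5.71°
|T| = 5 · 1 / (1.005) ≈ 4.9751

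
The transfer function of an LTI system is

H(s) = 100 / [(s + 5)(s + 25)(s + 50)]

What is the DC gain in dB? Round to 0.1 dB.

H(0) = 100 / (5·25·50) = 0.016
20 log₁₀(0.016) ≈ -35.92 dB

-35.9 dB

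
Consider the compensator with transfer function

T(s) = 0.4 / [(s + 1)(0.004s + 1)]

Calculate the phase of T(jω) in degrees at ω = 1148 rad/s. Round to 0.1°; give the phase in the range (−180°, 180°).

At ω = 1148 rad/s:
pole (1 + j1148·1) = 1 + j1148 → |·| ≈ 1148, ∠ ≈ 89.95°
pole (1 + j1148·0.004) = 1 + j4.592 → |·| ≈ 4.6996, ∠ ≈ 77.71°
∠T = (0°) − (89.95° + 77.71°) = -167.66°

-167.7°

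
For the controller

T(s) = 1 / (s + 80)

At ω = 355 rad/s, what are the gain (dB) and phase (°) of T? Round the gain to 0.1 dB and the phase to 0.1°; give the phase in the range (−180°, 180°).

Substitute s = j355:
Numerator: 1 = 1 + j0
Denominator: (j355) + 80 = 80 + j355
|N| = √(1² + 0²) ≈ 1, ∠N ≈ 0.00°
|D| = √(80² + 355²) ≈ 363.9, ∠D ≈ 77.30°
|T| = 1 / 363.9 ≈ 0.002748
Gain = 20 log₁₀(0.002748) ≈ -51.22 dB
∠T = 0.00° − 77.30° = -77.30°

-51.2 dB, -77.3°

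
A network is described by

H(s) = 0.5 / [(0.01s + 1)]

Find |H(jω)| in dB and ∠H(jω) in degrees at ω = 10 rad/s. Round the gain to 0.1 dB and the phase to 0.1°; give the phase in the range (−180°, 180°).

At ω = 10 rad/s:
pole (1 + j10·0.01) = 1 + j0.1 → |·| ≈ 1.005, ∠ ≈ 5.71°
|H| = 0.5 · 1 / (1.005) ≈ 0.49751
Gain = 20 log₁₀(0.49751) ≈ -6.06 dB
∠H = (0°) − (5.71°) = -5.71°

-6.1 dB, -5.7°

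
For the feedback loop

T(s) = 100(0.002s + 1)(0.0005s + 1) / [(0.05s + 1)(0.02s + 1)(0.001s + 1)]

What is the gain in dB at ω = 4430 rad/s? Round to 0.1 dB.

At ω = 4430 rad/s:
zero (1 + j4430·0.002) = 1 + j8.86 → |·| ≈ 8.9163, ∠ ≈ 83.56°
zero (1 + j4430·0.0005) = 1 + j2.215 → |·| ≈ 2.4303, ∠ ≈ 65.70°
pole (1 + j4430·0.05) = 1 + j221.5 → |·| ≈ 221.5, ∠ ≈ 89.74°
pole (1 + j4430·0.02) = 1 + j88.6 → |·| ≈ 88.606, ∠ ≈ 89.35°
pole (1 + j4430·0.001) = 1 + j4.43 → |·| ≈ 4.5415, ∠ ≈ 77.28°
|T| = 100 · 8.9163 · 2.4303 / (221.5 · 88.606 · 4.5415) ≈ 0.024311
Gain = 20 log₁₀(0.024311) ≈ -32.28 dB

-32.3 dB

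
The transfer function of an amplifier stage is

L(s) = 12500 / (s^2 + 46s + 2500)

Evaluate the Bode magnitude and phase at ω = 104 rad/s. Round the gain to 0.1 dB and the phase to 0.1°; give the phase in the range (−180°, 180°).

At s = jω = j104:
quadratic: (j104)² + 46·j104 + 2500 = -8316 + j4784 → |·| ≈ 9593.9, ∠ ≈ 150.09°
|L| = 12500 / 9593.9 ≈ 1.3029
Gain = 20 log₁₀(1.3029) ≈ 2.30 dB
∠L = 0.00° − 150.09° = -150.09°

2.3 dB, -150.1°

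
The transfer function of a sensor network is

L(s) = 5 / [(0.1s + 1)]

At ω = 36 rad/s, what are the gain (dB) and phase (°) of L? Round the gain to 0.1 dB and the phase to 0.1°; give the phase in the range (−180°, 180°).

2.5 dB, -74.5°

At ω = 36 rad/s:
pole (1 + j36·0.1) = 1 + j3.6 → |·| ≈ 3.7363, ∠ ≈ 74.48°
|L| = 5 · 1 / (3.7363) ≈ 1.3382
Gain = 20 log₁₀(1.3382) ≈ 2.53 dB
∠L = (0°) − (74.48°) = -74.48°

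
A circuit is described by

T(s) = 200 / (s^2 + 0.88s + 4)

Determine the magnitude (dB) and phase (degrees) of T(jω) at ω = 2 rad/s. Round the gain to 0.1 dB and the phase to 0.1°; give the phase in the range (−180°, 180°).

41.1 dB, -90.0°

At s = jω = j2:
quadratic: (j2)² + 0.88·j2 + 4 = 0 + j1.76 → |·| ≈ 1.76, ∠ ≈ 90.00°
|T| = 200 / 1.76 ≈ 113.64
Gain = 20 log₁₀(113.64) ≈ 41.11 dB
∠T = 0.00° − 90.00° = -90.00°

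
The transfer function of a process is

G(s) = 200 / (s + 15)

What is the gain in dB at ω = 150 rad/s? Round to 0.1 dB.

Substitute s = j150:
Numerator: 200 = 200 + j0
Denominator: (j150) + 15 = 15 + j150
|N| = √(200² + 0²) ≈ 200, ∠N ≈ 0.00°
|D| = √(15² + 150²) ≈ 150.75, ∠D ≈ 84.29°
|G| = 200 / 150.75 ≈ 1.3267
Gain = 20 log₁₀(1.3267) ≈ 2.46 dB

2.5 dB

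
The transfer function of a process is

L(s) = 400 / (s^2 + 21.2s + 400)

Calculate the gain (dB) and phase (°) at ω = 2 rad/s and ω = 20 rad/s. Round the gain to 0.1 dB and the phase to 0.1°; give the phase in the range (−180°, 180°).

At s = jω = j2:
quadratic: (j2)² + 21.2·j2 + 400 = 396 + j42.4 → |·| ≈ 398.26, ∠ ≈ 6.11°
|L| = 400 / 398.26 ≈ 1.0044
Gain = 20 log₁₀(1.0044) ≈ 0.04 dB
∠L = 0.00° − 6.11° = -6.11°

At s = jω = j20:
quadratic: (j20)² + 21.2·j20 + 400 = 0 + j424 → |·| ≈ 424, ∠ ≈ 90.00°
|L| = 400 / 424 ≈ 0.9434
Gain = 20 log₁₀(0.9434) ≈ -0.51 dB
∠L = 0.00° − 90.00° = -90.00°

ω = 2: 0.0 dB, -6.1°; ω = 20: -0.5 dB, -90.0°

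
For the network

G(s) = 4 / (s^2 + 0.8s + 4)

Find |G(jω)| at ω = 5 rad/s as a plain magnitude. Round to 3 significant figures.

0.187

At s = jω = j5:
quadratic: (j5)² + 0.8·j5 + 4 = -21 + j4 → |·| ≈ 21.378, ∠ ≈ 169.22°
|G| = 4 / 21.378 ≈ 0.18711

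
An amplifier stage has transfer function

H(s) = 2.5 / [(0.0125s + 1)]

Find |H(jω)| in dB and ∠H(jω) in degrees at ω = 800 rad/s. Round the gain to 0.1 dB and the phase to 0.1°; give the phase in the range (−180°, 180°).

At ω = 800 rad/s:
pole (1 + j800·0.0125) = 1 + j10 → |·| ≈ 10.05, ∠ ≈ 84.29°
|H| = 2.5 · 1 / (10.05) ≈ 0.24876
Gain = 20 log₁₀(0.24876) ≈ -12.08 dB
∠H = (0°) − (84.29°) = -84.29°

-12.1 dB, -84.3°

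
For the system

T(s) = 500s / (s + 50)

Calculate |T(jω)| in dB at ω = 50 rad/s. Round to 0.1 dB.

51.0 dB

At s = jω = j50:
zero at origin: s = j50 → |·| = 50, ∠ = 90.00°
pole (s+50): 50 + j50 → |·| = √(50²+50²) = √5000 ≈ 70.711, ∠ = arctan(50/50) ≈ 45.00°
|T| = 500 · 50 / 70.711 ≈ 353.55
Gain = 20 log₁₀(353.55) ≈ 50.97 dB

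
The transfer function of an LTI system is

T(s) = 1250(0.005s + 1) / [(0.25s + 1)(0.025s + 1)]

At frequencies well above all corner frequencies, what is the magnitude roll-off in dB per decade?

Each pole contributes −20 dB/decade at high frequency; each zero contributes +20 dB/decade.
Net: 1 zero(s) − 2 pole(s) → -20 dB/decade.

-20 dB/decade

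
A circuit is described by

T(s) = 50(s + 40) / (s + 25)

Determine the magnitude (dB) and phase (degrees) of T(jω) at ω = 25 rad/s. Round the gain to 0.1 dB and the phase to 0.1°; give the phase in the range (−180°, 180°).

36.5 dB, -13.0°

At s = jω = j25:
zero (s+40): 40 + j25 → |·| = √(40²+25²) = √2225 ≈ 47.17, ∠ = arctan(25/40) ≈ 32.01°
pole (s+25): 25 + j25 → |·| = √(25²+25²) = √1250 ≈ 35.355, ∠ = arctan(25/25) ≈ 45.00°
|T| = 50 · 47.17 / 35.355 ≈ 66.709
Gain = 20 log₁₀(66.709) ≈ 36.48 dB
∠T = 32.01° − 45.00° = -12.99°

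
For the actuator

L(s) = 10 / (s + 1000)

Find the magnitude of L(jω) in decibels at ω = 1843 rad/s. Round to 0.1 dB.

-46.4 dB

Substitute s = j1843:
Numerator: 10 = 10 + j0
Denominator: (j1843) + 1000 = 1000 + j1843
|N| = √(10² + 0²) ≈ 10, ∠N ≈ 0.00°
|D| = √(1000² + 1843²) ≈ 2096.8, ∠D ≈ 61.52°
|L| = 10 / 2096.8 ≈ 0.0047692
Gain = 20 log₁₀(0.0047692) ≈ -46.43 dB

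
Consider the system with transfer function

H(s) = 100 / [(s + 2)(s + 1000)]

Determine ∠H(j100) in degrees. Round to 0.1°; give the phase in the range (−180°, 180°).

At s = jω = j100:
pole (s+2): 2 + j100 → |·| = √(2²+100²) = √10004 ≈ 100.02, ∠ = arctan(100/2) ≈ 88.85°
pole (s+1000): 1000 + j100 → |·| = √(1000²+100²) = √1010000 ≈ 1005, ∠ = arctan(100/1000) ≈ 5.71°
∠H = 0.00° − 94.56° = -94.56°

-94.6°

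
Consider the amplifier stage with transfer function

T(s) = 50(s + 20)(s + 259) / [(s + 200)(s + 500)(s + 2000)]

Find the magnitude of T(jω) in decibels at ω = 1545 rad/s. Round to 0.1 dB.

At s = jω = j1545:
zero (s+20): 20 + j1545 → |·| = √(20²+1545²) = √2387425 ≈ 1545.1, ∠ = arctan(1545/20) ≈ 89.26°
zero (s+259): 259 + j1545 → |·| = √(259²+1545²) = √2454106 ≈ 1566.6, ∠ = arctan(1545/259) ≈ 80.48°
pole (s+200): 200 + j1545 → |·| = √(200²+1545²) = √2427025 ≈ 1557.9, ∠ = arctan(1545/200) ≈ 82.62°
pole (s+500): 500 + j1545 → |·| = √(500²+1545²) = √2637025 ≈ 1623.9, ∠ = arctan(1545/500) ≈ 72.07°
pole (s+2000): 2000 + j1545 → |·| = √(2000²+1545²) = √6387025 ≈ 2527.3, ∠ = arctan(1545/2000) ≈ 37.69°
|T| = 50 · 2.4206e+06 / 6.3938e+09 ≈ 0.018929
Gain = 20 log₁₀(0.018929) ≈ -34.46 dB

-34.5 dB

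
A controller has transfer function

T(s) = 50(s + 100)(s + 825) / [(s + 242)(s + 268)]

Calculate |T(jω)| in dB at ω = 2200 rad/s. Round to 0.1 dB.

At s = jω = j2200:
zero (s+100): 100 + j2200 → |·| = √(100²+2200²) = √4850000 ≈ 2202.3, ∠ = arctan(2200/100) ≈ 87.40°
zero (s+825): 825 + j2200 → |·| = √(825²+2200²) = √5520625 ≈ 2349.6, ∠ = arctan(2200/825) ≈ 69.44°
pole (s+242): 242 + j2200 → |·| = √(242²+2200²) = √4898564 ≈ 2213.3, ∠ = arctan(2200/242) ≈ 83.72°
pole (s+268): 268 + j2200 → |·| = √(268²+2200²) = √4911824 ≈ 2216.3, ∠ = arctan(2200/268) ≈ 83.05°
|T| = 50 · 5.1745e+06 / 4.9053e+06 ≈ 52.744
Gain = 20 log₁₀(52.744) ≈ 34.44 dB

34.4 dB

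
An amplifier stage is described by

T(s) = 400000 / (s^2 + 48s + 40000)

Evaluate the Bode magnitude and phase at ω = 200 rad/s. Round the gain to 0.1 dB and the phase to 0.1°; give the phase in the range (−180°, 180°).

At s = jω = j200:
quadratic: (j200)² + 48·j200 + 40000 = 0 + j9600 → |·| ≈ 9600, ∠ ≈ 90.00°
|T| = 400000 / 9600 ≈ 41.667
Gain = 20 log₁₀(41.667) ≈ 32.40 dB
∠T = 0.00° − 90.00° = -90.00°

32.4 dB, -90.0°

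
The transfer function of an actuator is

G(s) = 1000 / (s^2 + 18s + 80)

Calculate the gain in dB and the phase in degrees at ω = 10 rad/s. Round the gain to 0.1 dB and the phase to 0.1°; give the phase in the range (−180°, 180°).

Substitute s = j10:
Numerator: 1000 = 1000 + j0
Denominator: (j10)^2 + 18(j10) + 80 = -20 + j180
|N| = √(1000² + 0²) ≈ 1000, ∠N ≈ 0.00°
|D| = √(20² + 180²) ≈ 181.11, ∠D ≈ 96.34°
|G| = 1000 / 181.11 ≈ 5.5215
Gain = 20 log₁₀(5.5215) ≈ 14.84 dB
∠G = 0.00° − 96.34° = -96.34°

14.8 dB, -96.3°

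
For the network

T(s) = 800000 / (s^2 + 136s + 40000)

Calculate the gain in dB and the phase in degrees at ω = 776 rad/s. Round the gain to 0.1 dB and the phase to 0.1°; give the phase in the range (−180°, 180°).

2.9 dB, -169.4°

At s = jω = j776:
quadratic: (j776)² + 136·j776 + 40000 = -562176 + j105536 → |·| ≈ 5.72e+05, ∠ ≈ 169.37°
|T| = 800000 / 5.72e+05 ≈ 1.3986
Gain = 20 log₁₀(1.3986) ≈ 2.91 dB
∠T = 0.00° − 169.37° = -169.37°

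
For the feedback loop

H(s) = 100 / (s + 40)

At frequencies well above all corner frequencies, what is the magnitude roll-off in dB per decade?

-20 dB/decade

Each pole contributes −20 dB/decade at high frequency; each zero contributes +20 dB/decade.
Net: 0 zero(s) − 1 pole(s) → -20 dB/decade.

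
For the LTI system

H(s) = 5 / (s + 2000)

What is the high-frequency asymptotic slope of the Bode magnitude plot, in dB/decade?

Each pole contributes −20 dB/decade at high frequency; each zero contributes +20 dB/decade.
Net: 0 zero(s) − 1 pole(s) → -20 dB/decade.

-20 dB/decade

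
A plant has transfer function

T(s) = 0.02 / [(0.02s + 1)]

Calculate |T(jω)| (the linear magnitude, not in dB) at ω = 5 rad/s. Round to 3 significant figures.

0.0199

At ω = 5 rad/s:
pole (1 + j5·0.02) = 1 + j0.1 → |·| ≈ 1.005, ∠ ≈ 5.71°
|T| = 0.02 · 1 / (1.005) ≈ 0.0199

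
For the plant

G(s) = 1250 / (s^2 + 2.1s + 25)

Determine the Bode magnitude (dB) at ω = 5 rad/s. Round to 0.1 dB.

At s = jω = j5:
quadratic: (j5)² + 2.1·j5 + 25 = 0 + j10.5 → |·| ≈ 10.5, ∠ ≈ 90.00°
|G| = 1250 / 10.5 ≈ 119.05
Gain = 20 log₁₀(119.05) ≈ 41.51 dB

41.5 dB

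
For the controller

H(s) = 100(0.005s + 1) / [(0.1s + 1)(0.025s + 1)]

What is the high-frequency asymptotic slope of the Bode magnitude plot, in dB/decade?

Each pole contributes −20 dB/decade at high frequency; each zero contributes +20 dB/decade.
Net: 1 zero(s) − 2 pole(s) → -20 dB/decade.

-20 dB/decade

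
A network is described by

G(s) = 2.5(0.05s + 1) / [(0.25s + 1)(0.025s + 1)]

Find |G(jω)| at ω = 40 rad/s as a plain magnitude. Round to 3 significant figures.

At ω = 40 rad/s:
zero (1 + j40·0.05) = 1 + j2 → |·| ≈ 2.2361, ∠ ≈ 63.43°
pole (1 + j40·0.25) = 1 + j10 → |·| ≈ 10.05, ∠ ≈ 84.29°
pole (1 + j40·0.025) = 1 + j1 → |·| ≈ 1.4142, ∠ ≈ 45.00°
|G| = 2.5 · 2.2361 / (10.05 · 1.4142) ≈ 0.39333

0.393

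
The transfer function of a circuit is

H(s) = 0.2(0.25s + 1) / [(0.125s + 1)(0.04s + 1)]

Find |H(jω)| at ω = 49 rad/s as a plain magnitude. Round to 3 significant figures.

0.180

At ω = 49 rad/s:
zero (1 + j49·0.25) = 1 + j12.25 → |·| ≈ 12.291, ∠ ≈ 85.33°
pole (1 + j49·0.125) = 1 + j6.125 → |·| ≈ 6.2061, ∠ ≈ 80.73°
pole (1 + j49·0.04) = 1 + j1.96 → |·| ≈ 2.2004, ∠ ≈ 62.97°
|H| = 0.2 · 12.291 / (6.2061 · 2.2004) ≈ 0.18001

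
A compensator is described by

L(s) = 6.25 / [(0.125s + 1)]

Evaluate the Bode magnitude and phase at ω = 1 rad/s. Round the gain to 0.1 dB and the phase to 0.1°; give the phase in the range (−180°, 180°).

At ω = 1 rad/s:
pole (1 + j1·0.125) = 1 + j0.125 → |·| ≈ 1.0078, ∠ ≈ 7.13°
|L| = 6.25 · 1 / (1.0078) ≈ 6.2016
Gain = 20 log₁₀(6.2016) ≈ 15.85 dB
∠L = (0°) − (7.13°) = -7.13°

15.9 dB, -7.1°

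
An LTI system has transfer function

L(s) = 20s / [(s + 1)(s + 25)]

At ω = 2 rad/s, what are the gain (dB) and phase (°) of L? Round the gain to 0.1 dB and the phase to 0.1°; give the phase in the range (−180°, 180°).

At s = jω = j2:
zero at origin: s = j2 → |·| = 2, ∠ = 90.00°
pole (s+1): 1 + j2 → |·| = √(1²+2²) = √5 ≈ 2.2361, ∠ = arctan(2/1) ≈ 63.43°
pole (s+25): 25 + j2 → |·| = √(25²+2²) = √629 ≈ 25.08, ∠ = arctan(2/25) ≈ 4.57°
|L| = 20 · 2 / 56.081 ≈ 0.71325
Gain = 20 log₁₀(0.71325) ≈ -2.94 dB
∠L = 90.00° − 68.00° = 22.00°

-2.9 dB, 22.0°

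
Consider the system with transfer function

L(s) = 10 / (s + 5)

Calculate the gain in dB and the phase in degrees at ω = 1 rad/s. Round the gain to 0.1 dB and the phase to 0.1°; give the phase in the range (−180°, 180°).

Substitute s = j1:
Numerator: 10 = 10 + j0
Denominator: (j1) + 5 = 5 + j1
|N| = √(10² + 0²) ≈ 10, ∠N ≈ 0.00°
|D| = √(5² + 1²) ≈ 5.099, ∠D ≈ 11.31°
|L| = 10 / 5.099 ≈ 1.9612
Gain = 20 log₁₀(1.9612) ≈ 5.85 dB
∠L = 0.00° − 11.31° = -11.31°

5.9 dB, -11.3°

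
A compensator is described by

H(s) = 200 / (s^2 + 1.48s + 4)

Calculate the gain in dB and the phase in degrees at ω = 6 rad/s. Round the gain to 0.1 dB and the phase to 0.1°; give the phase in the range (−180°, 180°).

15.6 dB, -164.5°

At s = jω = j6:
quadratic: (j6)² + 1.48·j6 + 4 = -32 + j8.88 → |·| ≈ 33.209, ∠ ≈ 164.49°
|H| = 200 / 33.209 ≈ 6.0225
Gain = 20 log₁₀(6.0225) ≈ 15.60 dB
∠H = 0.00° − 164.49° = -164.49°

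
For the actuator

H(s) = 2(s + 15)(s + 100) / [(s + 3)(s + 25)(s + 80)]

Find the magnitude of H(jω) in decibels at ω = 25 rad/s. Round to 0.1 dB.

-21.9 dB

At s = jω = j25:
zero (s+15): 15 + j25 → |·| = √(15²+25²) = √850 ≈ 29.155, ∠ = arctan(25/15) ≈ 59.04°
zero (s+100): 100 + j25 → |·| = √(100²+25²) = √10625 ≈ 103.08, ∠ = arctan(25/100) ≈ 14.04°
pole (s+3): 3 + j25 → |·| = √(3²+25²) = √634 ≈ 25.179, ∠ = arctan(25/3) ≈ 83.16°
pole (s+25): 25 + j25 → |·| = √(25²+25²) = √1250 ≈ 35.355, ∠ = arctan(25/25) ≈ 45.00°
pole (s+80): 80 + j25 → |·| = √(80²+25²) = √7025 ≈ 83.815, ∠ = arctan(25/80) ≈ 17.35°
|H| = 2 · 3005.3 / 74612 ≈ 0.080558
Gain = 20 log₁₀(0.080558) ≈ -21.88 dB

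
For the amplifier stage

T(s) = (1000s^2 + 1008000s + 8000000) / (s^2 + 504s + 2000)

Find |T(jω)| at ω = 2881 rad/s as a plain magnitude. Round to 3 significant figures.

Substitute s = j2881:
Numerator: 1000(j2881)^2 + 1008000(j2881) + 8000000 = -8292161000 + j2904048000
Denominator: (j2881)^2 + 504(j2881) + 2000 = -8298161 + j1452024
|N| = √(8292161000² + 2904048000²) ≈ 8.786e+09, ∠N ≈ 160.70°
|D| = √(8298161² + 1452024²) ≈ 8.4242e+06, ∠D ≈ 170.07°
|T| = 8.786e+09 / 8.4242e+06 ≈ 1042.9

1.04e+03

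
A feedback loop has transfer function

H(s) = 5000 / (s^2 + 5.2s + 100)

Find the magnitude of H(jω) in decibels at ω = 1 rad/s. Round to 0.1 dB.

At s = jω = j1:
quadratic: (j1)² + 5.2·j1 + 100 = 99 + j5.2 → |·| ≈ 99.136, ∠ ≈ 3.01°
|H| = 5000 / 99.136 ≈ 50.436
Gain = 20 log₁₀(50.436) ≈ 34.05 dB

34.1 dB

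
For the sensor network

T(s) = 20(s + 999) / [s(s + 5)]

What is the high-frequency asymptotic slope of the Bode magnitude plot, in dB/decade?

Each pole contributes −20 dB/decade at high frequency; each zero contributes +20 dB/decade.
Net: 1 zero(s) − 2 pole(s) → -20 dB/decade.

-20 dB/decade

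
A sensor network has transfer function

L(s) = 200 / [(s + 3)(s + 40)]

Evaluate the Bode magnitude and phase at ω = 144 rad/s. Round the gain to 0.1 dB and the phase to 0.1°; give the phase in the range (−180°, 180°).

At s = jω = j144:
pole (s+3): 3 + j144 → |·| = √(3²+144²) = √20745 ≈ 144.03, ∠ = arctan(144/3) ≈ 88.81°
pole (s+40): 40 + j144 → |·| = √(40²+144²) = √22336 ≈ 149.45, ∠ = arctan(144/40) ≈ 74.48°
|L| = 200 / 21525 ≈ 0.0092915
Gain = 20 log₁₀(0.0092915) ≈ -40.64 dB
∠L = 0.00° − 163.29° = -163.29°

-40.6 dB, -163.3°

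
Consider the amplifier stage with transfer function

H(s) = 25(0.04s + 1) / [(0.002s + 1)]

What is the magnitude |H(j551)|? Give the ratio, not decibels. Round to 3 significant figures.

371

At ω = 551 rad/s:
zero (1 + j551·0.04) = 1 + j22.04 → |·| ≈ 22.063, ∠ ≈ 87.40°
pole (1 + j551·0.002) = 1 + j1.102 → |·| ≈ 1.4881, ∠ ≈ 47.78°
|H| = 25 · 22.063 / (1.4881) ≈ 370.66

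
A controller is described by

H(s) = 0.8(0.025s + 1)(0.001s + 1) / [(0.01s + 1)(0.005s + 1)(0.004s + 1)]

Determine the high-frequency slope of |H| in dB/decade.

-20 dB/decade

Each pole contributes −20 dB/decade at high frequency; each zero contributes +20 dB/decade.
Net: 2 zero(s) − 3 pole(s) → -20 dB/decade.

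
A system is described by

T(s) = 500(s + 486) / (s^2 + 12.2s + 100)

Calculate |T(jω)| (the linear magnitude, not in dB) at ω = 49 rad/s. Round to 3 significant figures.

At s = jω = j49:
zero (s+486): 486 + j49 → |·| = √(486²+49²) = √238597 ≈ 488.46, ∠ = arctan(49/486) ≈ 5.76°
quadratic: (j49)² + 12.2·j49 + 100 = -2301 + j597.8 → |·| ≈ 2377.4, ∠ ≈ 165.44°
|T| = 500 · 488.46 / 2377.4 ≈ 102.73

103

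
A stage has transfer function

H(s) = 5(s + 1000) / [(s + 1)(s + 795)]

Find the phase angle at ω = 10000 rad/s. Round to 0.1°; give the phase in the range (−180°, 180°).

At s = jω = j10000:
zero (s+1000): 1000 + j10000 → |·| = √(1000²+10000²) = √101000000 ≈ 10050, ∠ = arctan(10000/1000) ≈ 84.29°
pole (s+1): 1 + j10000 → |·| = √(1²+10000²) = √100000001 ≈ 10000, ∠ = arctan(10000/1) ≈ 89.99°
pole (s+795): 795 + j10000 → |·| = √(795²+10000²) = √100632025 ≈ 10032, ∠ = arctan(10000/795) ≈ 85.45°
∠H = 84.29° − 175.44° = -91.15°

-91.2°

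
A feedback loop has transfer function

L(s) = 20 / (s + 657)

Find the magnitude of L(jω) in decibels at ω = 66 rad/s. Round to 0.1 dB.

Substitute s = j66:
Numerator: 20 = 20 + j0
Denominator: (j66) + 657 = 657 + j66
|N| = √(20² + 0²) ≈ 20, ∠N ≈ 0.00°
|D| = √(657² + 66²) ≈ 660.31, ∠D ≈ 5.74°
|L| = 20 / 660.31 ≈ 0.030289
Gain = 20 log₁₀(0.030289) ≈ -30.37 dB

-30.4 dB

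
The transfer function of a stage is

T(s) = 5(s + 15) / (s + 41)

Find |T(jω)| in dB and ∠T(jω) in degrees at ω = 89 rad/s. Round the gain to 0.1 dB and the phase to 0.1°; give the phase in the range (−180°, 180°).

At s = jω = j89:
zero (s+15): 15 + j89 → |·| = √(15²+89²) = √8146 ≈ 90.255, ∠ = arctan(89/15) ≈ 80.43°
pole (s+41): 41 + j89 → |·| = √(41²+89²) = √9602 ≈ 97.99, ∠ = arctan(89/41) ≈ 65.27°
|T| = 5 · 90.255 / 97.99 ≈ 4.6053
Gain = 20 log₁₀(4.6053) ≈ 13.27 dB
∠T = 80.43° − 65.27° = 15.16°

13.3 dB, 15.2°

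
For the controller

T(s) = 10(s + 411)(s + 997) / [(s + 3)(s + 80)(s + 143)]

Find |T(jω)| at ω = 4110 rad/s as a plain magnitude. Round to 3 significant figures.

0.00251

At s = jω = j4110:
zero (s+411): 411 + j4110 → |·| = √(411²+4110²) = √17061021 ≈ 4130.5, ∠ = arctan(4110/411) ≈ 84.29°
zero (s+997): 997 + j4110 → |·| = √(997²+4110²) = √17886109 ≈ 4229.2, ∠ = arctan(4110/997) ≈ 76.36°
pole (s+3): 3 + j4110 → |·| = √(3²+4110²) = √16892109 ≈ 4110, ∠ = arctan(4110/3) ≈ 89.96°
pole (s+80): 80 + j4110 → |·| = √(80²+4110²) = √16898500 ≈ 4110.8, ∠ = arctan(4110/80) ≈ 88.88°
pole (s+143): 143 + j4110 → |·| = √(143²+4110²) = √16912549 ≈ 4112.5, ∠ = arctan(4110/143) ≈ 88.01°
|T| = 10 · 1.7469e+07 / 6.9482e+10 ≈ 0.0025142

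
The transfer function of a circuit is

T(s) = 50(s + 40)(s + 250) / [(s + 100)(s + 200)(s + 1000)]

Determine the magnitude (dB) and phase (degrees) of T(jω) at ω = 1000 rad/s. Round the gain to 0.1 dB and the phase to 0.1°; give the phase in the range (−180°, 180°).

At s = jω = j1000:
zero (s+40): 40 + j1000 → |·| = √(40²+1000²) = √1001600 ≈ 1000.8, ∠ = arctan(1000/40) ≈ 87.71°
zero (s+250): 250 + j1000 → |·| = √(250²+1000²) = √1062500 ≈ 1030.8, ∠ = arctan(1000/250) ≈ 75.96°
pole (s+100): 100 + j1000 → |·| = √(100²+1000²) = √1010000 ≈ 1005, ∠ = arctan(1000/100) ≈ 84.29°
pole (s+200): 200 + j1000 → |·| = √(200²+1000²) = √1040000 ≈ 1019.8, ∠ = arctan(1000/200) ≈ 78.69°
pole (s+1000): 1000 + j1000 → |·| = √(1000²+1000²) = √2000000 ≈ 1414.2, ∠ = arctan(1000/1000) ≈ 45.00°
|T| = 50 · 1.0316e+06 / 1.4494e+09 ≈ 0.035587
Gain = 20 log₁₀(0.035587) ≈ -28.97 dB
∠T = 163.67° − 207.98° = -44.31°

-29.0 dB, -44.3°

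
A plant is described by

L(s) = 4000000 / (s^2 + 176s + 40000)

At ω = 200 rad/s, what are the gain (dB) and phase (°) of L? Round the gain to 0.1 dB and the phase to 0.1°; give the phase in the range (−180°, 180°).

41.1 dB, -90.0°

At s = jω = j200:
quadratic: (j200)² + 176·j200 + 40000 = 0 + j35200 → |·| ≈ 35200, ∠ ≈ 90.00°
|L| = 4000000 / 35200 ≈ 113.64
Gain = 20 log₁₀(113.64) ≈ 41.11 dB
∠L = 0.00° − 90.00° = -90.00°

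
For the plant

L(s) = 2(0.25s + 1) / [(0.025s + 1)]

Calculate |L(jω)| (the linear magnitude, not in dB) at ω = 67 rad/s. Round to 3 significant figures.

At ω = 67 rad/s:
zero (1 + j67·0.25) = 1 + j16.75 → |·| ≈ 16.78, ∠ ≈ 86.58°
pole (1 + j67·0.025) = 1 + j1.675 → |·| ≈ 1.9508, ∠ ≈ 59.16°
|L| = 2 · 16.78 / (1.9508) ≈ 17.203

17.2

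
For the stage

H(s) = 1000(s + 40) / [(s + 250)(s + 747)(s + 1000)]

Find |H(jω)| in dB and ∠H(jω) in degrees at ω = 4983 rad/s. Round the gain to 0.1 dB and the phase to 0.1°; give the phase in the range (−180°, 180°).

-88.2 dB, -157.7°

At s = jω = j4983:
zero (s+40): 40 + j4983 → |·| = √(40²+4983²) = √24831889 ≈ 4983.2, ∠ = arctan(4983/40) ≈ 89.54°
pole (s+250): 250 + j4983 → |·| = √(250²+4983²) = √24892789 ≈ 4989.3, ∠ = arctan(4983/250) ≈ 87.13°
pole (s+747): 747 + j4983 → |·| = √(747²+4983²) = √25388298 ≈ 5038.7, ∠ = arctan(4983/747) ≈ 81.47°
pole (s+1000): 1000 + j4983 → |·| = √(1000²+4983²) = √25830289 ≈ 5082.4, ∠ = arctan(4983/1000) ≈ 78.65°
|H| = 1000 · 4983.2 / 1.2777e+11 ≈ 3.9001e-05
Gain = 20 log₁₀(3.9001e-05) ≈ -88.18 dB
∠H = 89.54° − 247.25° = -157.71°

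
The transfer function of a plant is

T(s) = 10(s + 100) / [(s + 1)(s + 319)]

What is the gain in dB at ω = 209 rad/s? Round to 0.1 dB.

-30.7 dB

At s = jω = j209:
zero (s+100): 100 + j209 → |·| = √(100²+209²) = √53681 ≈ 231.69, ∠ = arctan(209/100) ≈ 64.43°
pole (s+1): 1 + j209 → |·| = √(1²+209²) = √43682 ≈ 209, ∠ = arctan(209/1) ≈ 89.73°
pole (s+319): 319 + j209 → |·| = √(319²+209²) = √145442 ≈ 381.37, ∠ = arctan(209/319) ≈ 33.23°
|T| = 10 · 231.69 / 79706 ≈ 0.029068
Gain = 20 log₁₀(0.029068) ≈ -30.73 dB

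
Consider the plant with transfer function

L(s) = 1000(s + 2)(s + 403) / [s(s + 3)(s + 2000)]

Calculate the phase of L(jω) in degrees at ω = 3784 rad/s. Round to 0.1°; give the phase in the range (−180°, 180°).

At s = jω = j3784:
zero (s+2): 2 + j3784 → |·| = √(2²+3784²) = √14318660 ≈ 3784, ∠ = arctan(3784/2) ≈ 89.97°
zero (s+403): 403 + j3784 → |·| = √(403²+3784²) = √14481065 ≈ 3805.4, ∠ = arctan(3784/403) ≈ 83.92°
pole (s+3): 3 + j3784 → |·| = √(3²+3784²) = √14318665 ≈ 3784, ∠ = arctan(3784/3) ≈ 89.95°
pole (s+2000): 2000 + j3784 → |·| = √(2000²+3784²) = √18318656 ≈ 4280, ∠ = arctan(3784/2000) ≈ 62.14°
pole at origin: |s| = 3784, ∠ = 90.00° (in denominator)
∠L = 173.89° − 242.09° = -68.20°

-68.2°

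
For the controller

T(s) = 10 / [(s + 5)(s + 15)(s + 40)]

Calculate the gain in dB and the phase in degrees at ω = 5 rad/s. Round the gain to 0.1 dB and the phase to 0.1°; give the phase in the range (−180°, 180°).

-53.1 dB, -70.6°

At s = jω = j5:
pole (s+5): 5 + j5 → |·| = √(5²+5²) = √50 ≈ 7.0711, ∠ = arctan(5/5) ≈ 45.00°
pole (s+15): 15 + j5 → |·| = √(15²+5²) = √250 ≈ 15.811, ∠ = arctan(5/15) ≈ 18.43°
pole (s+40): 40 + j5 → |·| = √(40²+5²) = √1625 ≈ 40.311, ∠ = arctan(5/40) ≈ 7.13°
|T| = 10 / 4506.8 ≈ 0.0022189
Gain = 20 log₁₀(0.0022189) ≈ -53.08 dB
∠T = 0.00° − 70.56° = -70.56°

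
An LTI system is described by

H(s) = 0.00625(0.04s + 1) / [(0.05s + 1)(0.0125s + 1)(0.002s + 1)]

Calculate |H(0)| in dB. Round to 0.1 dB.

H(0) = 0.00625 · 1 / 1 = 0.00625
20 log₁₀(0.00625) ≈ -44.08 dB

-44.1 dB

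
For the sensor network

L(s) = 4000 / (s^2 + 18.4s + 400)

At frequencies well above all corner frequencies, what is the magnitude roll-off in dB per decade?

-40 dB/decade

Each pole contributes −20 dB/decade at high frequency; each zero contributes +20 dB/decade.
Net: 0 zero(s) − 2 pole(s) → -40 dB/decade.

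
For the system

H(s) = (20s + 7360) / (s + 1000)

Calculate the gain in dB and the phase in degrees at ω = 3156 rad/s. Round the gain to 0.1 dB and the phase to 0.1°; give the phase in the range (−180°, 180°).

Substitute s = j3156:
Numerator: 20(j3156) + 7360 = 7360 + j63120
Denominator: (j3156) + 1000 = 1000 + j3156
|N| = √(7360² + 63120²) ≈ 63548, ∠N ≈ 83.35°
|D| = √(1000² + 3156²) ≈ 3310.6, ∠D ≈ 72.42°
|H| = 63548 / 3310.6 ≈ 19.195
Gain = 20 log₁₀(19.195) ≈ 25.66 dB
∠H = 83.35° − 72.42° = 10.93°

25.7 dB, 10.9°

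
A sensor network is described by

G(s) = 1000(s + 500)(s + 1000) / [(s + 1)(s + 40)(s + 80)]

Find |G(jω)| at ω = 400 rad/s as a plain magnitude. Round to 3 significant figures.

10.5

At s = jω = j400:
zero (s+500): 500 + j400 → |·| = √(500²+400²) = √410000 ≈ 640.31, ∠ = arctan(400/500) ≈ 38.66°
zero (s+1000): 1000 + j400 → |·| = √(1000²+400²) = √1160000 ≈ 1077, ∠ = arctan(400/1000) ≈ 21.80°
pole (s+1): 1 + j400 → |·| = √(1²+400²) = √160001 ≈ 400, ∠ = arctan(400/1) ≈ 89.86°
pole (s+40): 40 + j400 → |·| = √(40²+400²) = √161600 ≈ 402, ∠ = arctan(400/40) ≈ 84.29°
pole (s+80): 80 + j400 → |·| = √(80²+400²) = √166400 ≈ 407.92, ∠ = arctan(400/80) ≈ 78.69°
|G| = 1000 · 6.8961e+05 / 6.5594e+07 ≈ 10.513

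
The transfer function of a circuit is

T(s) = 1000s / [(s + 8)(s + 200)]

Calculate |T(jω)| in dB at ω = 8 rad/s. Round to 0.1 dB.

At s = jω = j8:
zero at origin: s = j8 → |·| = 8, ∠ = 90.00°
pole (s+8): 8 + j8 → |·| = √(8²+8²) = √128 ≈ 11.314, ∠ = arctan(8/8) ≈ 45.00°
pole (s+200): 200 + j8 → |·| = √(200²+8²) = √40064 ≈ 200.16, ∠ = arctan(8/200) ≈ 2.29°
|T| = 1000 · 8 / 2264.6 ≈ 3.5326
Gain = 20 log₁₀(3.5326) ≈ 10.96 dB

11.0 dB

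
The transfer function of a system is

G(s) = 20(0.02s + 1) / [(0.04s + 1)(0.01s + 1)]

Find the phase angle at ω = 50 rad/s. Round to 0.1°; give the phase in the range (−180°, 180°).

At ω = 50 rad/s:
zero (1 + j50·0.02) = 1 + j1 → |·| ≈ 1.4142, ∠ ≈ 45.00°
pole (1 + j50·0.04) = 1 + j2 → |·| ≈ 2.2361, ∠ ≈ 63.43°
pole (1 + j50·0.01) = 1 + j0.5 → |·| ≈ 1.118, ∠ ≈ 26.57°
∠G = (45.00°) − (63.43° + 26.57°) = -45.00°

-45.0°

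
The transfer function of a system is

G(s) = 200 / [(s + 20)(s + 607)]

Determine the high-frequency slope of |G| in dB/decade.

Each pole contributes −20 dB/decade at high frequency; each zero contributes +20 dB/decade.
Net: 0 zero(s) − 2 pole(s) → -40 dB/decade.

-40 dB/decade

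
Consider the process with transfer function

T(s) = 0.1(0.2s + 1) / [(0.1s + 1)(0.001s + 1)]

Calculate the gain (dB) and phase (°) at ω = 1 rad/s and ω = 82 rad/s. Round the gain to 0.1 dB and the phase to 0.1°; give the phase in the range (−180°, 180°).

ω = 1: -19.9 dB, 5.5°; ω = 82: -14.1 dB, -1.2°

At ω = 1 rad/s:
zero (1 + j1·0.2) = 1 + j0.2 → |·| ≈ 1.0198, ∠ ≈ 11.31°
pole (1 + j1·0.1) = 1 + j0.1 → |·| ≈ 1.005, ∠ ≈ 5.71°
pole (1 + j1·0.001) = 1 + j0.001 → |·| ≈ 1, ∠ ≈ 0.06°
|T| = 0.1 · 1.0198 / (1.005 · 1) ≈ 0.10147
Gain = 20 log₁₀(0.10147) ≈ -19.87 dB
∠T = (11.31°) − (5.71° + 0.06°) = 5.54°

At ω = 82 rad/s:
zero (1 + j82·0.2) = 1 + j16.4 → |·| ≈ 16.43, ∠ ≈ 86.51°
pole (1 + j82·0.1) = 1 + j8.2 → |·| ≈ 8.2608, ∠ ≈ 83.05°
pole (1 + j82·0.001) = 1 + j0.082 → |·| ≈ 1.0034, ∠ ≈ 4.69°
|T| = 0.1 · 16.43 / (8.2608 · 1.0034) ≈ 0.19822
Gain = 20 log₁₀(0.19822) ≈ -14.06 dB
∠T = (86.51°) − (83.05° + 4.69°) = -1.23°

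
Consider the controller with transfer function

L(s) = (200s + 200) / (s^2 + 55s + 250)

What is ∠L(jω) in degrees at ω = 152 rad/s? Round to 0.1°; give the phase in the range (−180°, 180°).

-70.3°

Substitute s = j152:
Numerator: 200(j152) + 200 = 200 + j30400
Denominator: (j152)^2 + 55(j152) + 250 = -22854 + j8360
|N| = √(200² + 30400²) ≈ 30401, ∠N ≈ 89.62°
|D| = √(22854² + 8360²) ≈ 24335, ∠D ≈ 159.91°
∠L = 89.62° − 159.91° = -70.29°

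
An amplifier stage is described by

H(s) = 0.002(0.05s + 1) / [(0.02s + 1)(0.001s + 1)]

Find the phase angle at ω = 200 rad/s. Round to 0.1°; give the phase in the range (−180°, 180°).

At ω = 200 rad/s:
zero (1 + j200·0.05) = 1 + j10 → |·| ≈ 10.05, ∠ ≈ 84.29°
pole (1 + j200·0.02) = 1 + j4 → |·| ≈ 4.1231, ∠ ≈ 75.96°
pole (1 + j200·0.001) = 1 + j0.2 → |·| ≈ 1.0198, ∠ ≈ 11.31°
∠H = (84.29°) − (75.96° + 11.31°) = -2.98°

-3.0°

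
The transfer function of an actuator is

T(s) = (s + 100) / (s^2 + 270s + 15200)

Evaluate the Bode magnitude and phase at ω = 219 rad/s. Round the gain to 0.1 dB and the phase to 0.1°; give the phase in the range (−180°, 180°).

Substitute s = j219:
Numerator: (j219) + 100 = 100 + j219
Denominator: (j219)^2 + 270(j219) + 15200 = -32761 + j59130
|N| = √(100² + 219²) ≈ 240.75, ∠N ≈ 65.46°
|D| = √(32761² + 59130²) ≈ 67599, ∠D ≈ 118.99°
|T| = 240.75 / 67599 ≈ 0.0035614
Gain = 20 log₁₀(0.0035614) ≈ -48.97 dB
∠T = 65.46° − 118.99° = -53.53°

-49.0 dB, -53.5°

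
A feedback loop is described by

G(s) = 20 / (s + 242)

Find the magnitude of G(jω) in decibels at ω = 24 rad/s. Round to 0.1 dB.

-21.7 dB

Substitute s = j24:
Numerator: 20 = 20 + j0
Denominator: (j24) + 242 = 242 + j24
|N| = √(20² + 0²) ≈ 20, ∠N ≈ 0.00°
|D| = √(242² + 24²) ≈ 243.19, ∠D ≈ 5.66°
|G| = 20 / 243.19 ≈ 0.08224
Gain = 20 log₁₀(0.08224) ≈ -21.70 dB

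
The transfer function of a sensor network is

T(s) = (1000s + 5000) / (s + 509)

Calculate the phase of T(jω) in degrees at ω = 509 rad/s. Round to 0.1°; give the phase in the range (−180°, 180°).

44.4°

Substitute s = j509:
Numerator: 1000(j509) + 5000 = 5000 + j509000
Denominator: (j509) + 509 = 509 + j509
|N| = √(5000² + 509000²) ≈ 5.0902e+05, ∠N ≈ 89.44°
|D| = √(509² + 509²) ≈ 719.83, ∠D ≈ 45.00°
∠T = 89.44° − 45.00° = 44.44°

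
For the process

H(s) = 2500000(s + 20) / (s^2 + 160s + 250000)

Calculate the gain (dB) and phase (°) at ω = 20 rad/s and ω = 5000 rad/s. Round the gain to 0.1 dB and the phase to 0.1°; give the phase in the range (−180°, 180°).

ω = 20: 49.0 dB, 44.3°; ω = 5000: 54.1 dB, -88.4°

At s = jω = j20:
zero (s+20): 20 + j20 → |·| = √(20²+20²) = √800 ≈ 28.284, ∠ = arctan(20/20) ≈ 45.00°
quadratic: (j20)² + 160·j20 + 250000 = 249600 + j3200 → |·| ≈ 2.4962e+05, ∠ ≈ 0.73°
|H| = 2500000 · 28.284 / 2.4962e+05 ≈ 283.27
Gain = 20 log₁₀(283.27) ≈ 49.04 dB
∠H = 45.00° − 0.73° = 44.27°

At s = jω = j5000:
zero (s+20): 20 + j5000 → |·| = √(20²+5000²) = √25000400 ≈ 5000, ∠ = arctan(5000/20) ≈ 89.77°
quadratic: (j5000)² + 160·j5000 + 250000 = -24750000 + j800000 → |·| ≈ 2.4763e+07, ∠ ≈ 178.15°
|H| = 2500000 · 5000 / 2.4763e+07 ≈ 504.79
Gain = 20 log₁₀(504.79) ≈ 54.06 dB
∠H = 89.77° − 178.15° = -88.38°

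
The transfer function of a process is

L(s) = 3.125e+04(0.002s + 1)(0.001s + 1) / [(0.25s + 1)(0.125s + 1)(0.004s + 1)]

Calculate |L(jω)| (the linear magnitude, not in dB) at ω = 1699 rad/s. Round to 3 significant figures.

0.352

At ω = 1699 rad/s:
zero (1 + j1699·0.002) = 1 + j3.398 → |·| ≈ 3.5421, ∠ ≈ 73.60°
zero (1 + j1699·0.001) = 1 + j1.699 → |·| ≈ 1.9714, ∠ ≈ 59.52°
pole (1 + j1699·0.25) = 1 + j424.75 → |·| ≈ 424.75, ∠ ≈ 89.87°
pole (1 + j1699·0.125) = 1 + j212.375 → |·| ≈ 212.38, ∠ ≈ 89.73°
pole (1 + j1699·0.004) = 1 + j6.796 → |·| ≈ 6.8692, ∠ ≈ 81.63°
|L| = 3.125e+04 · 3.5421 · 1.9714 / (424.75 · 212.38 · 6.8692) ≈ 0.35215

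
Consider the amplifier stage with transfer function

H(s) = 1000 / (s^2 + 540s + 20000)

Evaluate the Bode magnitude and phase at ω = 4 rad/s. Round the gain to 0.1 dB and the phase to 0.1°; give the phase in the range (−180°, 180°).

Substitute s = j4:
Numerator: 1000 = 1000 + j0
Denominator: (j4)^2 + 540(j4) + 20000 = 19984 + j2160
|N| = √(1000² + 0²) ≈ 1000, ∠N ≈ 0.00°
|D| = √(19984² + 2160²) ≈ 20100, ∠D ≈ 6.17°
|H| = 1000 / 20100 ≈ 0.049751
Gain = 20 log₁₀(0.049751) ≈ -26.06 dB
∠H = 0.00° − 6.17° = -6.17°

-26.1 dB, -6.2°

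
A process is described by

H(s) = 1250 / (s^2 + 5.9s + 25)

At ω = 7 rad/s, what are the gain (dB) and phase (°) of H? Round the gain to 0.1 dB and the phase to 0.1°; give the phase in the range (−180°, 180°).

At s = jω = j7:
quadratic: (j7)² + 5.9·j7 + 25 = -24 + j41.3 → |·| ≈ 47.767, ∠ ≈ 120.16°
|H| = 1250 / 47.767 ≈ 26.169
Gain = 20 log₁₀(26.169) ≈ 28.36 dB
∠H = 0.00° − 120.16° = -120.16°

28.4 dB, -120.2°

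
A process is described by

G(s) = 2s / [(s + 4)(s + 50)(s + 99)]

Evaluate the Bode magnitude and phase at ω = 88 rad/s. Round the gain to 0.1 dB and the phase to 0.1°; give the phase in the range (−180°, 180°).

-76.5 dB, -99.4°

At s = jω = j88:
zero at origin: s = j88 → |·| = 88, ∠ = 90.00°
pole (s+4): 4 + j88 → |·| = √(4²+88²) = √7760 ≈ 88.091, ∠ = arctan(88/4) ≈ 87.40°
pole (s+50): 50 + j88 → |·| = √(50²+88²) = √10244 ≈ 101.21, ∠ = arctan(88/50) ≈ 60.40°
pole (s+99): 99 + j88 → |·| = √(99²+88²) = √17545 ≈ 132.46, ∠ = arctan(88/99) ≈ 41.63°
|G| = 2 · 88 / 1.181e+06 ≈ 0.00014903
Gain = 20 log₁₀(0.00014903) ≈ -76.53 dB
∠G = 90.00° − 189.43° = -99.43°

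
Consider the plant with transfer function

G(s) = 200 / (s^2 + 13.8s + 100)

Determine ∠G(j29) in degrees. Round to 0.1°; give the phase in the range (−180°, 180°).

At s = jω = j29:
quadratic: (j29)² + 13.8·j29 + 100 = -741 + j400.2 → |·| ≈ 842.16, ∠ ≈ 151.63°
∠G = 0.00° − 151.63° = -151.63°

-151.6°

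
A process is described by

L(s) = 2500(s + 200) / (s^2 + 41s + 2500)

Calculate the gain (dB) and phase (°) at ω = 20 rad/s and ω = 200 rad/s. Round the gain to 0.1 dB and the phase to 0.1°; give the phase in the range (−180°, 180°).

At s = jω = j20:
zero (s+200): 200 + j20 → |·| = √(200²+20²) = √40400 ≈ 201, ∠ = arctan(20/200) ≈ 5.71°
quadratic: (j20)² + 41·j20 + 2500 = 2100 + j820 → |·| ≈ 2254.4, ∠ ≈ 21.33°
|L| = 2500 · 201 / 2254.4 ≈ 222.9
Gain = 20 log₁₀(222.9) ≈ 46.96 dB
∠L = 5.71° − 21.33° = -15.62°

At s = jω = j200:
zero (s+200): 200 + j200 → |·| = √(200²+200²) = √80000 ≈ 282.84, ∠ = arctan(200/200) ≈ 45.00°
quadratic: (j200)² + 41·j200 + 2500 = -37500 + j8200 → |·| ≈ 38386, ∠ ≈ 167.67°
|L| = 2500 · 282.84 / 38386 ≈ 18.421
Gain = 20 log₁₀(18.421) ≈ 25.31 dB
∠L = 45.00° − 167.67° = -122.67°

ω = 20: 47.0 dB, -15.6°; ω = 200: 25.3 dB, -122.7°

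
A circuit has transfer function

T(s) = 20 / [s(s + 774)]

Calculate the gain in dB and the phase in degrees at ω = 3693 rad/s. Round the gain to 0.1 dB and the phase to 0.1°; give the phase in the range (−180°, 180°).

At s = jω = j3693:
pole (s+774): 774 + j3693 → |·| = √(774²+3693²) = √14237325 ≈ 3773.2, ∠ = arctan(3693/774) ≈ 78.16°
pole at origin: |s| = 3693, ∠ = 90.00° (in denominator)
|T| = 20 / 1.3934e+07 ≈ 1.4353e-06
Gain = 20 log₁₀(1.4353e-06) ≈ -116.86 dB
∠T = 0.00° − 168.16° = -168.16°

-116.9 dB, -168.2°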